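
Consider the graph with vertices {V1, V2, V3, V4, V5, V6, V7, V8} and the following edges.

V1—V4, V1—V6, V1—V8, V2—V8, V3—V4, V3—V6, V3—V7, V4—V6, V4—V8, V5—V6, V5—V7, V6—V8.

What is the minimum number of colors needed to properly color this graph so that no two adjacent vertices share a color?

V1, V4, V6, V8 are pairwise adjacent (a clique of size 4), so at least 4 colors are needed.
4 colors suffice: V1=Y, V2=R, V3=B, V4=G, V5=B, V6=R, V7=R, V8=B. No two adjacent vertices share a color.

4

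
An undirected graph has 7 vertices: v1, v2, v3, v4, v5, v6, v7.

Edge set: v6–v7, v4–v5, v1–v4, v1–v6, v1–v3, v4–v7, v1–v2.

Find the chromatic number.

v1 and v6 are adjacent, so at least 2 colors are needed.
One proper 2-coloring: v1=1, v2=2, v3=2, v4=2, v5=1, v6=2, v7=1. Each edge has distinct colors on its endpoints.

2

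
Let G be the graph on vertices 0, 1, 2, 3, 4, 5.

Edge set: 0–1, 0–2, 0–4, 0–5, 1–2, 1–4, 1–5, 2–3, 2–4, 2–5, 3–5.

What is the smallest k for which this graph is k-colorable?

4

0, 1, 2, 5 are pairwise adjacent (a clique of size 4), so at least 4 colors are needed.
One proper 4-coloring: 0=blue, 1=yellow, 2=red, 3=blue, 4=green, 5=green. Each edge has distinct colors on its endpoints.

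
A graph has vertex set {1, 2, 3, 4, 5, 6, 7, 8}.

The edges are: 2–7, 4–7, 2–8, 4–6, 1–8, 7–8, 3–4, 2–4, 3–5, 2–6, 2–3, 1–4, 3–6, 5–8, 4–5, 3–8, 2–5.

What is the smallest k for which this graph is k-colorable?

2, 3, 4, 5 are pairwise adjacent (a clique of size 4), so at least 4 colors are needed.
4 colors suffice: 1=blue, 2=blue, 3=green, 4=red, 5=yellow, 6=yellow, 7=green, 8=red. No two adjacent vertices share a color.

4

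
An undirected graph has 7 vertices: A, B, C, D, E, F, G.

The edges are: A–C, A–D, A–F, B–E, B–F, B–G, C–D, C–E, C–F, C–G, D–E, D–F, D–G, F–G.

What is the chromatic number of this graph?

C, D, F, G are mutually adjacent (a clique of size 4), so at least 4 colors are needed.
4 colors suffice: A=4, B=2, C=3, D=2, E=1, F=1, G=4. No two adjacent vertices share a color.

4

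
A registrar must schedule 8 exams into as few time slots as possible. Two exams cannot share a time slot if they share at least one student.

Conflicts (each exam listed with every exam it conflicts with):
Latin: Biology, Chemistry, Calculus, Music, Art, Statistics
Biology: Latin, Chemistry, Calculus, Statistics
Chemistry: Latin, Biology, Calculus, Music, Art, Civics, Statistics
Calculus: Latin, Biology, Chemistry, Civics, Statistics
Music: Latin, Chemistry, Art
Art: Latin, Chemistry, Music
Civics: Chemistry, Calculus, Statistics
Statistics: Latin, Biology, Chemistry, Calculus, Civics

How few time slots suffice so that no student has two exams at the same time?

Latin, Biology, Chemistry, Calculus, Statistics are mutually in conflict, so at least 5 time slots are needed.
5 time slots suffice: time slot 1 → {Chemistry}; time slot 2 → {Latin, Civics}; time slot 3 → {Calculus, Music}; time slot 4 → {Art, Statistics}; time slot 5 → {Biology}. Every pair that conflicts lands in different time slots.

5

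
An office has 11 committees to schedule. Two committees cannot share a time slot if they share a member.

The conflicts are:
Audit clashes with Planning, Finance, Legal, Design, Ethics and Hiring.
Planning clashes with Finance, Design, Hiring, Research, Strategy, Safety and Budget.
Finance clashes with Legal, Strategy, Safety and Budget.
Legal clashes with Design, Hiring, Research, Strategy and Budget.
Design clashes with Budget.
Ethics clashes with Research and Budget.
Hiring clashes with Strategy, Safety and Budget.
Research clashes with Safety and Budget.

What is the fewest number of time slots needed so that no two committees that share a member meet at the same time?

Finance, Legal, Strategy pairwise conflict, so at least 3 time slots are needed.
3 time slots suffice: Audit=2, Planning=1, Finance=3, Legal=1, Design=3, Ethics=1, Hiring=3, Research=3, Strategy=2, Safety=2, Budget=2. Each listed conflict is separated.

3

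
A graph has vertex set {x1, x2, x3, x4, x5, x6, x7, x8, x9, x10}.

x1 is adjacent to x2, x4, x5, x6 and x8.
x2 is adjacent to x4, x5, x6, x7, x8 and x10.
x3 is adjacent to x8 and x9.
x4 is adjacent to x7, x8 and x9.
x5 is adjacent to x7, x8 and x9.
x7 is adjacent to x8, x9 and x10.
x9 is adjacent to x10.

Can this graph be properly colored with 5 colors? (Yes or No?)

Yes

The chromatic number is 4. x1, x2, x5, x8 are mutually adjacent (a clique of size 4), so at least 4 colors are needed.
4 colors suffice: x1=2, x2=1, x3=2, x4=4, x5=4, x6=3, x7=2, x8=3, x9=1, x10=3.
Since 5 ≥ 4, a proper 5-coloring certainly exists.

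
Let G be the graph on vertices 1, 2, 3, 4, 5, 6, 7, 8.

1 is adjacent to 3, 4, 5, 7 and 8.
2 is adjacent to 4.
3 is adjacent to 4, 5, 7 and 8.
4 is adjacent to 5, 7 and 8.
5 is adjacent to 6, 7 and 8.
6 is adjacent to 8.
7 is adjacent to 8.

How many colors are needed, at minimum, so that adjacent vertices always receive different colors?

6

1, 3, 4, 5, 7, 8 are mutually adjacent (a clique of size 6), so at least 6 colors are needed.
6 colors suffice: 1=orange, 2=red, 3=yellow, 4=blue, 5=red, 6=blue, 7=purple, 8=green. No two adjacent vertices share a color.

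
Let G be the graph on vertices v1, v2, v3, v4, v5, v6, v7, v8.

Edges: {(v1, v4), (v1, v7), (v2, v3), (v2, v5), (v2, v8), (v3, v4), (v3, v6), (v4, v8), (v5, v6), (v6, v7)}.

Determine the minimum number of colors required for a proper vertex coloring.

3

The cycle v4-v3-v6-v7-v1-v4 has odd length 5, so it cannot be 2-colored; at least 3 colors are needed.
A valid assignment using 3 colors: v1=blue, v2=red, v3=blue, v4=red, v5=blue, v6=red, v7=green, v8=blue. No two adjacent vertices share a color.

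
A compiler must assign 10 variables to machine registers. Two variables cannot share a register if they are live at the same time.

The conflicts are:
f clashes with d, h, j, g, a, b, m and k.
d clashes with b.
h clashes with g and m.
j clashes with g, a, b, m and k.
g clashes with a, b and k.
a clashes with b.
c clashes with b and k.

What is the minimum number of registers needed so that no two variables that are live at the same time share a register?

5

f, j, g, a, b are mutually in conflict, so at least 5 registers are needed.
5 registers suffice: register 1 → {f, c}; register 2 → {d, h, j}; register 3 → {g, m}; register 4 → {b, k}; register 5 → {a}. Every pair that conflicts lands in different registers.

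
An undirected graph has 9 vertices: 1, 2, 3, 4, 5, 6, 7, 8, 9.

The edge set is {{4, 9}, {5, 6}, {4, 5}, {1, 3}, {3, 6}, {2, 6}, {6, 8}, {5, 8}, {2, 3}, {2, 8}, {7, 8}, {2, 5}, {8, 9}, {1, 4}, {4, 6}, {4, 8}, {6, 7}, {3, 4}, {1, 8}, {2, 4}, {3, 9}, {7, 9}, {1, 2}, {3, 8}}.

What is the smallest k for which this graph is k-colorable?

2, 3, 4, 6, 8 are mutually adjacent (a clique of size 5), so at least 5 colors are needed.
5 colors suffice: color a → {8}; color b → {4, 7}; color c → {1, 6, 9}; color d → {3, 5}; color e → {2}. No two adjacent vertices share a color.

5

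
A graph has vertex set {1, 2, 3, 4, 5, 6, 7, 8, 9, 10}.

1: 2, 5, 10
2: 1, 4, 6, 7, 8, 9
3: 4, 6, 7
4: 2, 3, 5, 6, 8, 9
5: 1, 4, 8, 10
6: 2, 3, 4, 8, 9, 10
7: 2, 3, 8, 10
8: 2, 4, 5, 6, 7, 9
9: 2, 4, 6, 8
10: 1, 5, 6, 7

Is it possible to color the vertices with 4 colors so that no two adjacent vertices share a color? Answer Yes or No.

No

2, 4, 6, 8, 9 form a clique, so at least 5 colors are needed.
So 4 colors are not enough.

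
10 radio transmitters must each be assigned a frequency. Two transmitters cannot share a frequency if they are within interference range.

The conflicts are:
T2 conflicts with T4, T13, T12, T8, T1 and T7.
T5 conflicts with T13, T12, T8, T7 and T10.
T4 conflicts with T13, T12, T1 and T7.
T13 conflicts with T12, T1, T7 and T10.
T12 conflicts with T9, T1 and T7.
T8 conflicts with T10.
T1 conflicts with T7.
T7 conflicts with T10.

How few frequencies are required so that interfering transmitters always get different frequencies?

T2, T4, T13, T12, T1, T7 are mutually in conflict, so at least 6 frequencies are needed.
6 frequencies suffice: T2=4, T5=4, T4=6, T13=1, T12=3, T9=1, T8=1, T1=5, T7=2, T10=3. Each listed conflict is separated.

6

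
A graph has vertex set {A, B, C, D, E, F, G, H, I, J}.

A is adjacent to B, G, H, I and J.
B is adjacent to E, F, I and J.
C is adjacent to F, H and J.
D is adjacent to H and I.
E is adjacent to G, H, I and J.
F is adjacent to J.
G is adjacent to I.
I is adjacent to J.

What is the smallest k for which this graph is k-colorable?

B, E, I, J form a clique, so at least 4 colors are needed.
One proper 4-coloring: A=4, B=3, C=3, D=2, E=4, F=1, G=2, H=1, I=1, J=2. Every edge joins two different colors.

4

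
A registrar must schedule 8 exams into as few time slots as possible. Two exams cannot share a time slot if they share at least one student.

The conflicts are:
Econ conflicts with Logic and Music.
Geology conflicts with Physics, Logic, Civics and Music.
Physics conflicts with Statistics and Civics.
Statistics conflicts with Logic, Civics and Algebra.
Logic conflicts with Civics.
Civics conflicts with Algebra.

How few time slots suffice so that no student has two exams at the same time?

Geology, Logic, Civics all conflict with each other, so at least 3 time slots are needed.
3 time slots suffice: time slot 1 → {Civics, Music}; time slot 2 → {Physics, Logic, Algebra}; time slot 3 → {Econ, Geology, Statistics}. Each listed conflict is separated.

3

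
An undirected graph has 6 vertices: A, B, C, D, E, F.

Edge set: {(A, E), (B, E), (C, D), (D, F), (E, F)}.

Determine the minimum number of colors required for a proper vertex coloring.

A and E are adjacent, so at least 2 colors are needed.
2 colors suffice: color 1 → {D, E}; color 2 → {A, B, C, F}. Every edge joins two different colors.

2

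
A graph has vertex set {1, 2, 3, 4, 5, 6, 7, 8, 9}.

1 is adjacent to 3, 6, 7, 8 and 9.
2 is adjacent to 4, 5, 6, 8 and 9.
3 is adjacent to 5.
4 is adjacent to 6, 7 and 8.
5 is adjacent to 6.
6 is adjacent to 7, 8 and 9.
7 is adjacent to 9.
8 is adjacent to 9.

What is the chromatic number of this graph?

4

1, 6, 8, 9 are pairwise adjacent (a clique of size 4), so at least 4 colors are needed.
4 colors suffice: color a → {3, 6}; color b → {5, 7, 8}; color c → {1, 2}; color d → {4, 9}. No two adjacent vertices share a color.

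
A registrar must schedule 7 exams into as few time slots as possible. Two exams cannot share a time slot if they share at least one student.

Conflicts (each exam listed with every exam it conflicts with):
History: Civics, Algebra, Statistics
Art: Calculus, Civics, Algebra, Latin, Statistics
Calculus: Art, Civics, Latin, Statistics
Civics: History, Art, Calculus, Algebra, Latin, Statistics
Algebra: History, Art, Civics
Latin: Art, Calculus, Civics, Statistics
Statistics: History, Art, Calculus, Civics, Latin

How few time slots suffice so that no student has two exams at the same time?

Art, Calculus, Civics, Latin, Statistics all conflict with each other, so at least 5 time slots are needed.
5 time slots suffice: History=2, Art=2, Calculus=5, Civics=1, Algebra=3, Latin=4, Statistics=3. No two conflicting exams share a time slot.

5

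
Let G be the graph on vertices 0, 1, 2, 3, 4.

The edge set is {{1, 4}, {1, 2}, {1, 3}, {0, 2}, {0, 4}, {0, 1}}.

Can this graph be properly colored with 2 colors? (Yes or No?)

0, 1, 4 form a triangle, so at least 3 colors are needed.
So 2 colors are not enough.

No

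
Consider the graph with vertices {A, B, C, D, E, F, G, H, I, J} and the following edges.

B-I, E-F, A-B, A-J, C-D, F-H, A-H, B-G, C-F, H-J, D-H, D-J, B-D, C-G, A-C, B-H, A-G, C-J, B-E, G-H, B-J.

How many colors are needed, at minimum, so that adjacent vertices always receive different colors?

A, B, G, H are mutually adjacent (a clique of size 4), so at least 4 colors are needed.
4 colors suffice: color 1 → {B, C}; color 2 → {E, H, I}; color 3 → {F, G, J}; color 4 → {A, D}. Each edge has distinct colors on its endpoints.

4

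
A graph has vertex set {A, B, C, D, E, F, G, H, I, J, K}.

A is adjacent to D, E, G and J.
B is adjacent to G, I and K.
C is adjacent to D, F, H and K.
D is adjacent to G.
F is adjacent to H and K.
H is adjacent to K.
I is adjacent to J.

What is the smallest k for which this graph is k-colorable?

4

C, F, H, K are mutually adjacent (a clique of size 4), so at least 4 colors are needed.
4 colors suffice: A=red, B=red, C=red, D=blue, E=blue, F=green, G=green, H=yellow, I=blue, J=green, K=blue. Every edge joins two different colors.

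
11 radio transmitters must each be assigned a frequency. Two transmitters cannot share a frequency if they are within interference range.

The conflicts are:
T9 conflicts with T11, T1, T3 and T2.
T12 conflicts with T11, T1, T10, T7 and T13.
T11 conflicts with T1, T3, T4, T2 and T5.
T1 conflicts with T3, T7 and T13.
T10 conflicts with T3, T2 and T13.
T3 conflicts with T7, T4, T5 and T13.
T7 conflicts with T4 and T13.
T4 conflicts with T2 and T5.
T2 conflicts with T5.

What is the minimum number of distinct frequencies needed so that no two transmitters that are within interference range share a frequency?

T9, T11, T1, T3 pairwise conflict, so at least 4 frequencies are needed.
4 frequencies suffice: T9=4, T12=1, T11=2, T1=3, T10=2, T3=1, T7=2, T4=3, T2=1, T5=4, T13=4. Every pair that conflicts lands in different frequencies.

4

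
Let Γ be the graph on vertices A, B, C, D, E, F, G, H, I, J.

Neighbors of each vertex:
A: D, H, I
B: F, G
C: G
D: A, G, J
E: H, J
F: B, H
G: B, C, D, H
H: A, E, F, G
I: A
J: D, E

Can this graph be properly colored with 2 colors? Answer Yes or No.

The cycle E-J-D-A-H-E has odd length 5, so it cannot be 2-colored; at least 3 colors are needed.
So 2 colors are not enough.

No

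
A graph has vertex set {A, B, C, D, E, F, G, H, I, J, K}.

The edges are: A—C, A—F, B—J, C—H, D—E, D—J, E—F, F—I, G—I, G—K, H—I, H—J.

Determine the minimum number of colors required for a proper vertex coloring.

3

The cycle C-H-I-F-A-C has odd length 5, so it cannot be 2-colored; at least 3 colors are needed.
3 colors suffice: A=3, B=2, C=1, D=2, E=1, F=2, G=2, H=2, I=1, J=1, K=1. Every edge joins two different colors.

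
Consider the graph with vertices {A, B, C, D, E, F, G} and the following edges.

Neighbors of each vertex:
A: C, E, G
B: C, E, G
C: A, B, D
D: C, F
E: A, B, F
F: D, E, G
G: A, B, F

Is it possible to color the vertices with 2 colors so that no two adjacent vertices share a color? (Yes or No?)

The cycle D-C-A-E-F-D has odd length 5, so it cannot be 2-colored; at least 3 colors are needed.
So 2 colors are not enough.

No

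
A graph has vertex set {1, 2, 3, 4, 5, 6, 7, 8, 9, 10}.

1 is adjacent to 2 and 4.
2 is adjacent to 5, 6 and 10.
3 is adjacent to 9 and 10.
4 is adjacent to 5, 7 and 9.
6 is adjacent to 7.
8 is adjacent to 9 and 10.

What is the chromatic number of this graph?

3

The cycle 6-7-4-5-2-6 has odd length 5, so it cannot be 2-colored; at least 3 colors are needed.
One proper 3-coloring: 1=blue, 2=red, 3=red, 4=red, 5=blue, 6=blue, 7=green, 8=red, 9=blue, 10=blue. Every edge joins two different colors.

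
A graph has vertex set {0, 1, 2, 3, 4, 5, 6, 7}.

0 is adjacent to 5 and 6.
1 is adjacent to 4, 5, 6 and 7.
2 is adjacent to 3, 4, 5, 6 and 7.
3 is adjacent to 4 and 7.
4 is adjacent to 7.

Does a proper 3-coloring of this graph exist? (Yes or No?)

No

2, 3, 4, 7 are pairwise adjacent (a clique of size 4), so at least 4 colors are needed.
So 3 colors are not enough.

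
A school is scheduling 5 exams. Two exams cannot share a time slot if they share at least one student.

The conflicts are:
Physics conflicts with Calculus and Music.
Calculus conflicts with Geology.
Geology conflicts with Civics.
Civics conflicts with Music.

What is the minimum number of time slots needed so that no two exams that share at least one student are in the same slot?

3

The cycle Geology-Calculus-Physics-Music-Civics-Geology has odd length 5, so it cannot be 2-colored; at least 3 time slots are needed.
3 time slots suffice: time slot 1 → {Physics, Geology}; time slot 2 → {Calculus, Music}; time slot 3 → {Civics}. No two conflicting exams share a time slot.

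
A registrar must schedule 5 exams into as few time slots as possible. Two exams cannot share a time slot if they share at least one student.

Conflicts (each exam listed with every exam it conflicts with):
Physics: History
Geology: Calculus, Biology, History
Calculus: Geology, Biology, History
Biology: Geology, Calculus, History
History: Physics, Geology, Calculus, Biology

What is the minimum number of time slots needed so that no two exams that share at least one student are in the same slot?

4

Geology, Calculus, Biology, History pairwise conflict, so at least 4 time slots are needed.
4 time slots suffice: time slot 1 → {History}; time slot 2 → {Physics, Biology}; time slot 3 → {Calculus}; time slot 4 → {Geology}. Every pair that conflicts lands in different time slots.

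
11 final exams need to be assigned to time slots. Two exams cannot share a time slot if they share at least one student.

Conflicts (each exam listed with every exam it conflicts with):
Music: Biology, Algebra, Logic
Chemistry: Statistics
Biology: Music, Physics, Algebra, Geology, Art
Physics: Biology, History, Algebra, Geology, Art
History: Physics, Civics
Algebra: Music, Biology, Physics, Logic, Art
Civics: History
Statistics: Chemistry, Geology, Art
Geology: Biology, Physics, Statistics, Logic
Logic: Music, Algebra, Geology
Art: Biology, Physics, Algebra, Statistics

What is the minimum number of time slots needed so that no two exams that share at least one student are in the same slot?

Biology, Physics, Algebra, Art are mutually in conflict, so at least 4 time slots are needed.
4 time slots suffice: time slot 1 → {Biology, History, Statistics, Logic}; time slot 2 → {Chemistry, Algebra, Civics, Geology}; time slot 3 → {Music, Physics}; time slot 4 → {Art}. Every pair that conflicts lands in different time slots.

4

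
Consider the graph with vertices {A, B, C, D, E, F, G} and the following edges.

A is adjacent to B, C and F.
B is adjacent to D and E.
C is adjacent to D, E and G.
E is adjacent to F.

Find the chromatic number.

2

C and G are adjacent, so at least 2 colors are needed.
One proper 2-coloring: A=2, B=1, C=1, D=2, E=2, F=1, G=2. Every edge joins two different colors.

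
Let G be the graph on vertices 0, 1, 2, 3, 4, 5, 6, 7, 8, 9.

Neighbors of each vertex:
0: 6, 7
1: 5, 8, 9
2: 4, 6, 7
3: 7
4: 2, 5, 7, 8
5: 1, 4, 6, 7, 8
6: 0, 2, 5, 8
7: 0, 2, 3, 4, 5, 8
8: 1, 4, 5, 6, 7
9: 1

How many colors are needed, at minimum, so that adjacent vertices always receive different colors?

4

4, 5, 7, 8 are pairwise adjacent (a clique of size 4), so at least 4 colors are needed.
4 colors suffice: color a → {1, 6, 7}; color b → {0, 2, 3, 8, 9}; color c → {5}; color d → {4}. Each edge has distinct colors on its endpoints.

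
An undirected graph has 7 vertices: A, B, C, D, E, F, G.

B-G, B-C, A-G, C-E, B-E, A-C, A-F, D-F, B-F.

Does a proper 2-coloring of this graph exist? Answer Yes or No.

No

B, C, E are mutually adjacent, so at least 3 colors are needed.
So 2 colors are not enough.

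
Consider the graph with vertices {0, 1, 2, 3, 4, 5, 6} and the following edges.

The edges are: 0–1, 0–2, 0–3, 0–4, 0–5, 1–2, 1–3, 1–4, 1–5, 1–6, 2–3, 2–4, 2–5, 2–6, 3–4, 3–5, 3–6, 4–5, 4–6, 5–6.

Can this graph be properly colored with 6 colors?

Yes

The chromatic number is 6. 1, 2, 3, 4, 5, 6 are mutually adjacent (a clique of size 6), so at least 6 colors are needed.
A valid assignment using 6 colors: 0=f, 1=a, 2=e, 3=b, 4=c, 5=d, 6=f.
That is already a proper 6-coloring.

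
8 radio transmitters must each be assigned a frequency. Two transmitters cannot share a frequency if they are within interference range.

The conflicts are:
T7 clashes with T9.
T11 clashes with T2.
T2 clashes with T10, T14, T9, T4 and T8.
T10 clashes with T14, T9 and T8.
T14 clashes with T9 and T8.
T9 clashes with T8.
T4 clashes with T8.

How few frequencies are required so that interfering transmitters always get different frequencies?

T2, T10, T14, T9, T8 pairwise conflict, so at least 5 frequencies are needed.
5 frequencies suffice: frequency 1 → {T7, T2}; frequency 2 → {T11, T9, T4}; frequency 3 → {T8}; frequency 4 → {T10}; frequency 5 → {T14}. Each listed conflict is separated.

5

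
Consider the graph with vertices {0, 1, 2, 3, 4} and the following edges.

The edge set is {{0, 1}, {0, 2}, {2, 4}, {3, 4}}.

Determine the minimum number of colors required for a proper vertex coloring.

2

2 and 4 are adjacent, so at least 2 colors are needed.
2 colors suffice: color red → {0, 4}; color blue → {1, 2, 3}. No two adjacent vertices share a color.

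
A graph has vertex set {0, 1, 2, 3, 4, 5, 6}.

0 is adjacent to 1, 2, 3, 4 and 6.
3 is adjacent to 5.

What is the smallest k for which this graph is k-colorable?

0 and 4 are adjacent, so at least 2 colors are needed.
2 colors suffice: color a → {0, 5}; color b → {1, 2, 3, 4, 6}. Every edge joins two different colors.

2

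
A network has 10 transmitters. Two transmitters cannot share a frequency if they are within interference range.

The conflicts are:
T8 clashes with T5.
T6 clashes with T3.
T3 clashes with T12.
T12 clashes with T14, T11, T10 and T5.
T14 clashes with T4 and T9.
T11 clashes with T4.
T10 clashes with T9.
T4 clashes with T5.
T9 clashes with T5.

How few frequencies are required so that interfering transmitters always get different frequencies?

T6 and T3 conflict, so at least 2 frequencies are needed.
2 frequencies suffice: frequency 1 → {T8, T6, T12, T4, T9}; frequency 2 → {T3, T14, T11, T10, T5}. Each listed conflict is separated.

2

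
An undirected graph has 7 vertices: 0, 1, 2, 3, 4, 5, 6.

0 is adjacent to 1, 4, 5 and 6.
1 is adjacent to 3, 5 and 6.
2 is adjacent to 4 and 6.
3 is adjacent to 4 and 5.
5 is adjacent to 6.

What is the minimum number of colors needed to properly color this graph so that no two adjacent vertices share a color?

4

0, 1, 5, 6 are mutually adjacent (a clique of size 4), so at least 4 colors are needed.
4 colors suffice: color red → {4, 5}; color blue → {3, 6}; color green → {1, 2}; color yellow → {0}. Each edge has distinct colors on its endpoints.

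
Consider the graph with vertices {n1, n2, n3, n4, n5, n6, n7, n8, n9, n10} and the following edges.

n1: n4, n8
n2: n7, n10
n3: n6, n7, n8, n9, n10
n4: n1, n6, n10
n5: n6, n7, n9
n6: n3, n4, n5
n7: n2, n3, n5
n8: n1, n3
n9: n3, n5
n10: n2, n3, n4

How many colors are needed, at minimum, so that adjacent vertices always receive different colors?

3

The cycle n8-n3-n6-n4-n1-n8 has odd length 5, so it cannot be 2-colored; at least 3 colors are needed.
3 colors suffice: color 1 → {n2, n3, n4, n5}; color 2 → {n1, n6, n7, n9, n10}; color 3 → {n8}. Each edge has distinct colors on its endpoints.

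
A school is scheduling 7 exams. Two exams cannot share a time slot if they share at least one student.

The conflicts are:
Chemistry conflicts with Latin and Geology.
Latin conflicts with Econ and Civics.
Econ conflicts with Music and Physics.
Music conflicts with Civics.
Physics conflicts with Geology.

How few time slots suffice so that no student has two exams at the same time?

The cycle Geology-Chemistry-Latin-Econ-Physics-Geology has odd length 5, so it cannot be 2-colored; at least 3 time slots are needed.
3 time slots suffice: time slot 1 → {Latin, Music, Physics}; time slot 2 → {Chemistry, Econ, Civics}; time slot 3 → {Geology}. Each listed conflict is separated.

3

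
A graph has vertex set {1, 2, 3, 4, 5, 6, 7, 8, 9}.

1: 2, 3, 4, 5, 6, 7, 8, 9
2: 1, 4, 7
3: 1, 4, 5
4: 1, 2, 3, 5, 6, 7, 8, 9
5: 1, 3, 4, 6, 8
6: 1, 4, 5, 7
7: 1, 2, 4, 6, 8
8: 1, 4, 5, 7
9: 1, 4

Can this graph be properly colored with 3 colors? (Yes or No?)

No

1, 4, 5, 8 are mutually adjacent (a clique of size 4), so at least 4 colors are needed.
So 3 colors are not enough.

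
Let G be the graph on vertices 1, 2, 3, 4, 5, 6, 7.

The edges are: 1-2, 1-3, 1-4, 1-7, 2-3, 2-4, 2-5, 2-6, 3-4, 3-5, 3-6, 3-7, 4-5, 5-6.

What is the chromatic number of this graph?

4

1, 2, 3, 4 form a clique, so at least 4 colors are needed.
4 colors suffice: color a → {3}; color b → {2, 7}; color c → {1, 5}; color d → {4, 6}. Each edge has distinct colors on its endpoints.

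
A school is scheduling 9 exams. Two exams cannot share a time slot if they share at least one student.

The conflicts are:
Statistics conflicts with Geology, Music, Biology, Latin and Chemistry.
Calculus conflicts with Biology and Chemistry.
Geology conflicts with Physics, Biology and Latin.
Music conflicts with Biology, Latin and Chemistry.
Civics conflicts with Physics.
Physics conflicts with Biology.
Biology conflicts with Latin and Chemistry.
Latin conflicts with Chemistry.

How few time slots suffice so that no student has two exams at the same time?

Statistics, Music, Biology, Latin, Chemistry pairwise conflict, so at least 5 time slots are needed.
5 time slots suffice: time slot 1 → {Civics, Biology}; time slot 2 → {Geology, Chemistry}; time slot 3 → {Calculus, Physics, Latin}; time slot 4 → {Statistics}; time slot 5 → {Music}. Each listed conflict is separated.

5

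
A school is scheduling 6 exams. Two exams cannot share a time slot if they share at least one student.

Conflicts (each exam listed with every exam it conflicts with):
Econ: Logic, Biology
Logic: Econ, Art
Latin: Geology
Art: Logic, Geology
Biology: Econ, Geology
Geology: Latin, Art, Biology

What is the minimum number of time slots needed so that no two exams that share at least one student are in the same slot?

The cycle Geology-Biology-Econ-Logic-Art-Geology has odd length 5, so it cannot be 2-colored; at least 3 time slots are needed.
3 time slots suffice: Econ=1, Logic=3, Latin=2, Art=2, Biology=2, Geology=1. Each listed conflict is separated.

3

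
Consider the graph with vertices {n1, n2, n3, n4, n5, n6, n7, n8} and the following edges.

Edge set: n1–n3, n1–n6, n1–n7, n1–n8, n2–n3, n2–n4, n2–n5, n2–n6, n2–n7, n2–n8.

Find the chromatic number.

2

n2 and n3 are adjacent, so at least 2 colors are needed.
2 colors suffice: color red → {n1, n2}; color blue → {n3, n4, n5, n6, n7, n8}. Every edge joins two different colors.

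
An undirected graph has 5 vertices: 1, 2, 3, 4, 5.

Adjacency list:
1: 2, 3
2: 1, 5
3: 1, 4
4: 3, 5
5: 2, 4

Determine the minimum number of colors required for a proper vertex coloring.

The cycle 4-3-1-2-5-4 has odd length 5, so it cannot be 2-colored; at least 3 colors are needed.
One proper 3-coloring: 1=red, 2=blue, 3=blue, 4=red, 5=green. Every edge joins two different colors.

3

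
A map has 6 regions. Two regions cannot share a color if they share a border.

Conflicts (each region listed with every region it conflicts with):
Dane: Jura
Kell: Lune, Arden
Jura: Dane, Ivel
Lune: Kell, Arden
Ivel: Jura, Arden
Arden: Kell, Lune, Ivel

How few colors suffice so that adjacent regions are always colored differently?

3

Kell, Lune, Arden pairwise conflict, so at least 3 colors are needed.
A valid assignment using 3 colors: Dane=2, Kell=2, Jura=1, Lune=3, Ivel=2, Arden=1. No two conflicting regions share a color.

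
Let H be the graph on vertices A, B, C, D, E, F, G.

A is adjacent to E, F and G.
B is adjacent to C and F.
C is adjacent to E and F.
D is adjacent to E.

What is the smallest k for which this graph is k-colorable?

B, C, F form a triangle, so at least 3 colors are needed.
3 colors suffice: color red → {A, C, D}; color blue → {E, F, G}; color green → {B}. Every edge joins two different colors.

3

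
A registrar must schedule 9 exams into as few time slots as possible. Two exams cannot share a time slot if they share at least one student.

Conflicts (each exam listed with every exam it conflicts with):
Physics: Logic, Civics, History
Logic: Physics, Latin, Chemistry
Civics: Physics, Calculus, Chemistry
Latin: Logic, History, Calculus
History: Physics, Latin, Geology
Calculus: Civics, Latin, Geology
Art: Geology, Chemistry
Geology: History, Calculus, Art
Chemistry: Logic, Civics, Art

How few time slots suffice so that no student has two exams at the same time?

3

The cycle Calculus-Geology-History-Physics-Civics-Calculus has odd length 5, so it cannot be 2-colored; at least 3 time slots are needed.
3 time slots suffice: time slot 1 → {History, Calculus, Chemistry}; time slot 2 → {Physics, Latin, Geology}; time slot 3 → {Logic, Civics, Art}. Each listed conflict is separated.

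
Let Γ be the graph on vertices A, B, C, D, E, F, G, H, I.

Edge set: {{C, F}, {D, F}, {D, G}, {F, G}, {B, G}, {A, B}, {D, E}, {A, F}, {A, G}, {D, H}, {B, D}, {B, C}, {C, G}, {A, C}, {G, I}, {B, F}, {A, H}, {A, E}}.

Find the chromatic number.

5

A, B, C, F, G are mutually adjacent (a clique of size 5), so at least 5 colors are needed.
A valid assignment using 5 colors: A=1, B=3, C=5, D=1, E=2, F=4, G=2, H=2, I=1. No two adjacent vertices share a color.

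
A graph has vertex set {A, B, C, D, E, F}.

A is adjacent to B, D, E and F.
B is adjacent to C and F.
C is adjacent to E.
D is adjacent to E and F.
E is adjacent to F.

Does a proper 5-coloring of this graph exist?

Yes

The chromatic number is 4. A, D, E, F are pairwise adjacent (a clique of size 4), so at least 4 colors are needed.
A valid assignment using 4 colors: A=2, B=1, C=2, D=4, E=1, F=3.
Since 5 ≥ 4, a proper 5-coloring certainly exists.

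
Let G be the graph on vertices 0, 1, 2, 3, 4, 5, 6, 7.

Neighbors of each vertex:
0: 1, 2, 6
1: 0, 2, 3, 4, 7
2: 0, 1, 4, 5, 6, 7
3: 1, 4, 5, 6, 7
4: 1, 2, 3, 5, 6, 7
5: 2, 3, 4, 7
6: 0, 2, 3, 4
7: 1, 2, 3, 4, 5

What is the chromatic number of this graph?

4

1, 3, 4, 7 are mutually adjacent (a clique of size 4), so at least 4 colors are needed.
A valid assignment using 4 colors: 0=a, 1=d, 2=b, 3=b, 4=a, 5=d, 6=c, 7=c. Every edge joins two different colors.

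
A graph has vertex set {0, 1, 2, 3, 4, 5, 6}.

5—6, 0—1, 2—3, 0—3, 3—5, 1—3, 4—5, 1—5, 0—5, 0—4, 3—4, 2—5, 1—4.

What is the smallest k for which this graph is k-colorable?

5

0, 1, 3, 4, 5 are mutually adjacent (a clique of size 5), so at least 5 colors are needed.
5 colors suffice: 0=d, 1=e, 2=c, 3=b, 4=c, 5=a, 6=b. Each edge has distinct colors on its endpoints.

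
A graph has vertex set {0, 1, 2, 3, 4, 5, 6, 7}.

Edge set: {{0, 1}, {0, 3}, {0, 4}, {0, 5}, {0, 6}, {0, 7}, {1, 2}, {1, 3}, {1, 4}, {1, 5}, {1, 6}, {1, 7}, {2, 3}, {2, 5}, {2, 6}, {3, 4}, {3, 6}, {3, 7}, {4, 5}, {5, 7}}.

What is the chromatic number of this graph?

0, 1, 3, 4 are pairwise adjacent (a clique of size 4), so at least 4 colors are needed.
4 colors suffice: 0=green, 1=red, 2=green, 3=blue, 4=yellow, 5=blue, 6=yellow, 7=yellow. No two adjacent vertices share a color.

4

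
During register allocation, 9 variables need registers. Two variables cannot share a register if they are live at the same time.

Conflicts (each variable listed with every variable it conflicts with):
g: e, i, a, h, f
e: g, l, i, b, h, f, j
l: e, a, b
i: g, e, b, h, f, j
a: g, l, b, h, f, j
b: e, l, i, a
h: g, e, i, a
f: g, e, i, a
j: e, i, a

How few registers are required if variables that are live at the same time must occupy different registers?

g, e, i, h all conflict with each other, so at least 4 registers are needed.
A valid assignment using 4 registers: g=3, e=1, l=2, i=2, a=1, b=3, h=4, f=4, j=3. No two conflicting variables share a register.

4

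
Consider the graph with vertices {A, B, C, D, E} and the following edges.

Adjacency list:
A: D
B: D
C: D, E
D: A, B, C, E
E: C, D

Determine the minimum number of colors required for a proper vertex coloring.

3

C, D, E form a triangle, so at least 3 colors are needed.
A valid assignment using 3 colors: A=2, B=2, C=3, D=1, E=2. No two adjacent vertices share a color.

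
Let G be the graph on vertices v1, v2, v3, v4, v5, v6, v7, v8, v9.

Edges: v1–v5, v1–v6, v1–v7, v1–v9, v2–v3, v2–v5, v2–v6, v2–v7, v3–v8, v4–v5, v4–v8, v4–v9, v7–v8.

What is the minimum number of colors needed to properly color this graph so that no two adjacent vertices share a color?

The cycle v8-v7-v1-v9-v4-v8 has odd length 5, so it cannot be 2-colored; at least 3 colors are needed.
3 colors suffice: color red → {v1, v2, v4}; color blue → {v3, v5, v6, v7, v9}; color green → {v8}. No two adjacent vertices share a color.

3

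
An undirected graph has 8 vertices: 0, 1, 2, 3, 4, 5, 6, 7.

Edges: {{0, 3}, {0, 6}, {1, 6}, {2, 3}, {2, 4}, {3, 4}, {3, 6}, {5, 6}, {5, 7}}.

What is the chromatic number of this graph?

3

0, 3, 6 are pairwise adjacent, so at least 3 colors are needed.
3 colors suffice: color a → {1, 3, 5}; color b → {4, 6, 7}; color c → {0, 2}. Every edge joins two different colors.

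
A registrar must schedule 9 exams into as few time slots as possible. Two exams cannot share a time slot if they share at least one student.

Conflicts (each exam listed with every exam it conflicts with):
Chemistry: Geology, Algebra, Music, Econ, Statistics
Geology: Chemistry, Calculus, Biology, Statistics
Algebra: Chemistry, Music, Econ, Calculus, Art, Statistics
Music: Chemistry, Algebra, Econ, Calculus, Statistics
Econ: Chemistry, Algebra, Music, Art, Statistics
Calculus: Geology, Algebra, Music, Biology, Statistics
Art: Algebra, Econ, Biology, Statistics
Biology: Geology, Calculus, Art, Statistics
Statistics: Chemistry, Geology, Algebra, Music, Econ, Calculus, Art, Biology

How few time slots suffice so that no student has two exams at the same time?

Chemistry, Algebra, Music, Econ, Statistics are mutually in conflict, so at least 5 time slots are needed.
5 time slots suffice: time slot 1 → {Statistics}; time slot 2 → {Geology, Algebra}; time slot 3 → {Econ, Calculus}; time slot 4 → {Music, Art}; time slot 5 → {Chemistry, Biology}. No two conflicting exams share a time slot.

5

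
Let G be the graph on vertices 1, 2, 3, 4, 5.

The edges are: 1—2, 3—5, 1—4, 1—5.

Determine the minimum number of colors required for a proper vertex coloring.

2

1 and 2 are adjacent, so at least 2 colors are needed.
2 colors suffice: color a → {1, 3}; color b → {2, 4, 5}. No two adjacent vertices share a color.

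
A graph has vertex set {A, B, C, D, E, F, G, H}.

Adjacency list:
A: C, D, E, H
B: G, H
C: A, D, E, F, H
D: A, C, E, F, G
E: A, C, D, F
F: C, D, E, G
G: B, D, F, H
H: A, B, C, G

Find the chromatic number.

C, D, E, F form a clique, so at least 4 colors are needed.
4 colors suffice: color red → {D, H}; color blue → {C, G}; color green → {A, B, F}; color yellow → {E}. Every edge joins two different colors.

4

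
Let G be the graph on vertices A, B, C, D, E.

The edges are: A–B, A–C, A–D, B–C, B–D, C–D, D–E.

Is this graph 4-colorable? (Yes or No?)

The chromatic number is 4. A, B, C, D are pairwise adjacent (a clique of size 4), so at least 4 colors are needed.
One proper 4-coloring: A=4, B=3, C=2, D=1, E=2.
That is already a proper 4-coloring.

Yes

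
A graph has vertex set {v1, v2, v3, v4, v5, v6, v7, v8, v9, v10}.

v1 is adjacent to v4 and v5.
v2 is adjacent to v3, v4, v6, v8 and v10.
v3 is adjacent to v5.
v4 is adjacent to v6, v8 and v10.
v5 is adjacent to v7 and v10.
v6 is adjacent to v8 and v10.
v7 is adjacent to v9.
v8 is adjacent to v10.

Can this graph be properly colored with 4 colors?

No

v2, v4, v6, v8, v10 form a clique, so at least 5 colors are needed.
So 4 colors are not enough.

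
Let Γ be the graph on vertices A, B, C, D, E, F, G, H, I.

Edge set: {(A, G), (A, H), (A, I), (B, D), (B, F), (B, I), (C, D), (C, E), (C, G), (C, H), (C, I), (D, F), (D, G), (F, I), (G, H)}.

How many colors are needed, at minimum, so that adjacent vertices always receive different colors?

3

C, D, G are pairwise adjacent, so at least 3 colors are needed.
3 colors suffice: color 1 → {A, B, C}; color 2 → {E, F, G}; color 3 → {D, H, I}. Each edge has distinct colors on its endpoints.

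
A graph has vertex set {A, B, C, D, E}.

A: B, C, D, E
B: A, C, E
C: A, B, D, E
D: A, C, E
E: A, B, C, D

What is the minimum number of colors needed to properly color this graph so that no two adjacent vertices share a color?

4

A, C, D, E form a clique, so at least 4 colors are needed.
A valid assignment using 4 colors: A=red, B=yellow, C=green, D=yellow, E=blue. Each edge has distinct colors on its endpoints.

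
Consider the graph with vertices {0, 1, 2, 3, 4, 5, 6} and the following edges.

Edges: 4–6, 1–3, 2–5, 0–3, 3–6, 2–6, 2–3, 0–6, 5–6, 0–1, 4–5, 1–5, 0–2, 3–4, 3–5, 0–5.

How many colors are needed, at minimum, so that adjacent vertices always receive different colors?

5

0, 2, 3, 5, 6 are mutually adjacent (a clique of size 5), so at least 5 colors are needed.
A valid assignment using 5 colors: 0=d, 1=c, 2=e, 3=a, 4=d, 5=b, 6=c. Each edge has distinct colors on its endpoints.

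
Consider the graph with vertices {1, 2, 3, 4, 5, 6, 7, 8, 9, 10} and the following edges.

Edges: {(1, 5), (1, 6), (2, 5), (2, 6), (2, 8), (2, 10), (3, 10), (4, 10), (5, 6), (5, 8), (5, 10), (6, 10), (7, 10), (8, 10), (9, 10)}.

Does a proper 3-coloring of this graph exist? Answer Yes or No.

No

2, 5, 6, 10 form a clique, so at least 4 colors are needed.
So 3 colors are not enough.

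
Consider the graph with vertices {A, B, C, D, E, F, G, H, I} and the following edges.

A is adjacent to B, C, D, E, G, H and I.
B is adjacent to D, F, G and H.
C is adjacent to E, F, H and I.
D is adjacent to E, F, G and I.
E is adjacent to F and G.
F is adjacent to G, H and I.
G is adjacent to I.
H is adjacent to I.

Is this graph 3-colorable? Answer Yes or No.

No

A, D, E, G are pairwise adjacent (a clique of size 4), so at least 4 colors are needed.
So 3 colors are not enough.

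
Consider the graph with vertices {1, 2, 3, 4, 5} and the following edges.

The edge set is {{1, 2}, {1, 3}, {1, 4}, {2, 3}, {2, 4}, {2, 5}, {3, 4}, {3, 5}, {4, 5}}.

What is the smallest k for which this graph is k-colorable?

4

1, 2, 3, 4 are mutually adjacent (a clique of size 4), so at least 4 colors are needed.
4 colors suffice: color red → {2}; color blue → {4}; color green → {3}; color yellow → {1, 5}. Every edge joins two different colors.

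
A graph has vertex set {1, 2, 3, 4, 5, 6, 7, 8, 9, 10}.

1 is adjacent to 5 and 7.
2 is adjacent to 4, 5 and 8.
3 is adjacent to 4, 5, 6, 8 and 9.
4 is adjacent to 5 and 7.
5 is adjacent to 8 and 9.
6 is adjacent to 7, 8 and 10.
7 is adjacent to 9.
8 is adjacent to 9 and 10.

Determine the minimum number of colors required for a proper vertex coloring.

3, 5, 8, 9 form a clique, so at least 4 colors are needed.
4 colors suffice: color red → {1, 4, 8}; color blue → {5, 6}; color green → {2, 3, 7, 10}; color yellow → {9}. Each edge has distinct colors on its endpoints.

4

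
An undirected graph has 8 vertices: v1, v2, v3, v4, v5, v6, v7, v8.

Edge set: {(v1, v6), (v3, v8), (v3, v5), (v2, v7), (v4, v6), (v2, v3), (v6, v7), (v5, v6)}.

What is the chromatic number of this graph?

3

The cycle v3-v5-v6-v7-v2-v3 has odd length 5, so it cannot be 2-colored; at least 3 colors are needed.
3 colors suffice: color 1 → {v3, v6}; color 2 → {v1, v2, v4, v5, v8}; color 3 → {v7}. Every edge joins two different colors.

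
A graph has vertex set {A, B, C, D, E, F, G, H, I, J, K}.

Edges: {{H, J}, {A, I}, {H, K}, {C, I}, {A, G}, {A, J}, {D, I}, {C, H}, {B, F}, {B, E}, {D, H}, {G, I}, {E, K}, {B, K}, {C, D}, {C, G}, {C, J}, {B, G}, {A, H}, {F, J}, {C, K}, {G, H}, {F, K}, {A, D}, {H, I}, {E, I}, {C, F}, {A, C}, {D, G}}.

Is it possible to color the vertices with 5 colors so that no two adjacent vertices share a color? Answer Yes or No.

No

A, C, D, G, H, I are mutually adjacent (a clique of size 6), so at least 6 colors are needed.
So 5 colors are not enough.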